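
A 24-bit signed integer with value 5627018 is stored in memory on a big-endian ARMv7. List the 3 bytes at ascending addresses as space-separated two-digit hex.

55 DC 8A

5627018 in hexadecimal, padded to 24 bits, is 0x55DC8A.
Split into bytes (most-significant first): 55 DC 8A.
Big-endian: lowest address holds the most-significant byte.
So the memory order matches the most-significant-first order: 55 DC 8A.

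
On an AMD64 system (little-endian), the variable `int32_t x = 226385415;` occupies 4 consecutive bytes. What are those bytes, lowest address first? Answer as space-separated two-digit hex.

07 5E 7E 0D

226385415 in hexadecimal, padded to 32 bits, is 0x0D7E5E07.
Split into bytes (most-significant first): 0D 7E 5E 07.
Little-endian: lowest address holds the least-significant byte.
So at ascending addresses the bytes are 07 5E 7E 0D.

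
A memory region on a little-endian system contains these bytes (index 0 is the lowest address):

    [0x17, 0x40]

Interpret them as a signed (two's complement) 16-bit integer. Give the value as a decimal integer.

Little-endian stores the least-significant byte at the lowest address.
Reassemble most-significant byte first: 40 17 → 0x4017.
0x4017 = 16407.

16407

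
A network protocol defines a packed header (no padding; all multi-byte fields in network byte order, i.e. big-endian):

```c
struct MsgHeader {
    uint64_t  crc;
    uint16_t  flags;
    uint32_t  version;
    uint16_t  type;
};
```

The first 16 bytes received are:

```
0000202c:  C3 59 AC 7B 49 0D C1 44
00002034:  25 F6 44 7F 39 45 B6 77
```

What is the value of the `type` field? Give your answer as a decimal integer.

46711

`type` follows `crc` (8 B), `flags` (2 B), `version` (4 B), so it starts at offset 8 + 2 + 4 = 14 and occupies 2 bytes.
Bytes at offsets 14..15: B6 77.
Big-endian: lowest address holds the most-significant byte.
The bytes are already most-significant first: 0xB677.
0xB677 = 46711.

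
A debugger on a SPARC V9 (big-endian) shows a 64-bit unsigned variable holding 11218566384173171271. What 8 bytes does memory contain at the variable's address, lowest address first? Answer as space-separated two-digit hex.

9B B0 5A B0 19 C7 C2 47

11218566384173171271 in hexadecimal, padded to 64 bits, is 0x9BB05AB019C7C247.
Split into bytes (most-significant first): 9B B0 5A B0 19 C7 C2 47.
Big-endian stores the most-significant byte at the lowest address.
So the memory order matches the most-significant-first order: 9B B0 5A B0 19 C7 C2 47.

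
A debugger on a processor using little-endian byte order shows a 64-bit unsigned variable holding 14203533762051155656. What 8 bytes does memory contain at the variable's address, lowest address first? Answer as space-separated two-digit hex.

14203533762051155656 in hexadecimal, padded to 64 bits, is 0xC51D16B3FA53A6C8.
Split into bytes (most-significant first): C5 1D 16 B3 FA 53 A6 C8.
In little-endian order the low byte comes first in memory.
So at ascending addresses the bytes are C8 A6 53 FA B3 16 1D C5.

C8 A6 53 FA B3 16 1D C5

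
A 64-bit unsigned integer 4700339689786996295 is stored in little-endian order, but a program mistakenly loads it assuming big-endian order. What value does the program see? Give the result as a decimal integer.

5149422370833185345

4700339689786996295 in 64-bit hexadecimal is 0x413AF60B5D6C7647.
Stored little-endian, the bytes at ascending addresses are 47 76 6C 5D 0B F6 3A 41.
Read back as big-endian, the last byte is least significant, giving 0x47766C5D0BF63A41.
0x47766C5D0BF63A41 = 5149422370833185345.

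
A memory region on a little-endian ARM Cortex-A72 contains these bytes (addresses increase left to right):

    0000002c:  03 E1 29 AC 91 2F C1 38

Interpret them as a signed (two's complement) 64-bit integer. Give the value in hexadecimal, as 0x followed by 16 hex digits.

Little-endian: lowest address holds the least-significant byte.
Reassemble most-significant byte first: 38 C1 2F 91 AC 29 E1 03 → 0x38C12F91AC29E103.

0x38C12F91AC29E103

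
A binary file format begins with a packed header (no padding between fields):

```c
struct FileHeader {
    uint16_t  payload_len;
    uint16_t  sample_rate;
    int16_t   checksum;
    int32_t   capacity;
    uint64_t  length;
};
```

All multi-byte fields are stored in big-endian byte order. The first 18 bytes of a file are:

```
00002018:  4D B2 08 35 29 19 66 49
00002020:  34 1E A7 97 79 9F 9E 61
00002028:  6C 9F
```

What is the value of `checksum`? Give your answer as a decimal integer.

10521

`checksum` follows `payload_len` (2 B), `sample_rate` (2 B), so it starts at offset 2 + 2 = 4 and occupies 2 bytes.
Bytes at offsets 4..5: 29 19.
Big-endian: lowest address holds the most-significant byte.
The bytes are already most-significant first: 0x2919.
0x2919 = 10521.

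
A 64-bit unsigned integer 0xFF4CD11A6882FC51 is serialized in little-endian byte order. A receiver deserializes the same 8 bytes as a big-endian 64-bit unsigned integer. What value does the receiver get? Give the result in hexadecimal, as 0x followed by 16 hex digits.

Stored little-endian, the bytes at ascending addresses are 51 FC 82 68 1A D1 4C FF.
Read back as big-endian, the last byte is least significant, giving 0x51FC82681AD14CFF.

0x51FC82681AD14CFF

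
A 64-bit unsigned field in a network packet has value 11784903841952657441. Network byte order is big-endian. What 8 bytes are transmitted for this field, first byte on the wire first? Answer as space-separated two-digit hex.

A3 8C 63 9A EB B9 70 21

11784903841952657441 in hexadecimal, padded to 64 bits, is 0xA38C639AEBB97021.
Split into bytes (most-significant first): A3 8C 63 9A EB B9 70 21.
Big-endian: lowest address holds the most-significant byte.
So the memory order matches the most-significant-first order: A3 8C 63 9A EB B9 70 21.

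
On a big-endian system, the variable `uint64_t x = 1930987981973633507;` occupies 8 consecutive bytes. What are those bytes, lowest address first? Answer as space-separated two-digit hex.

1930987981973633507 in hexadecimal, padded to 64 bits, is 0x1ACC3F56BB1639E3.
Split into bytes (most-significant first): 1A CC 3F 56 BB 16 39 E3.
Big-endian stores the most-significant byte at the lowest address.
So the memory order matches the most-significant-first order: 1A CC 3F 56 BB 16 39 E3.

1A CC 3F 56 BB 16 39 E3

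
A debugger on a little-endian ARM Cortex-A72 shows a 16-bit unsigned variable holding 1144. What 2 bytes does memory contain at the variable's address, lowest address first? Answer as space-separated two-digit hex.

78 04

1144 in hexadecimal, padded to 16 bits, is 0x0478.
Split into bytes (most-significant first): 04 78.
Little-endian: lowest address holds the least-significant byte.
So at ascending addresses the bytes are 78 04.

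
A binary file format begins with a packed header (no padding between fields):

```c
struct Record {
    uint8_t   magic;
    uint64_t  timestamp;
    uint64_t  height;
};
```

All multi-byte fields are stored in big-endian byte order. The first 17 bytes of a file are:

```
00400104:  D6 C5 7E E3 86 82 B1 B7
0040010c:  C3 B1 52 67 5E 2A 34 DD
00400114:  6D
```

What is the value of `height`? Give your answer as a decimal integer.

12777388746936212845

`height` follows `magic` (1 B), `timestamp` (8 B), so it starts at offset 1 + 8 = 9 and occupies 8 bytes.
Bytes at offsets 9..16: B1 52 67 5E 2A 34 DD 6D.
In big-endian order the high byte comes first in memory.
The bytes are already most-significant first: 0xB152675E2A34DD6D.
0xB152675E2A34DD6D = 12777388746936212845.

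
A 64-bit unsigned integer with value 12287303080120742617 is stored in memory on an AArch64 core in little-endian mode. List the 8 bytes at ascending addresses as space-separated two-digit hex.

D9 F2 28 EA 0C 45 85 AA

12287303080120742617 in hexadecimal, padded to 64 bits, is 0xAA85450CEA28F2D9.
Split into bytes (most-significant first): AA 85 45 0C EA 28 F2 D9.
In little-endian order the low byte comes first in memory.
So at ascending addresses the bytes are D9 F2 28 EA 0C 45 85 AA.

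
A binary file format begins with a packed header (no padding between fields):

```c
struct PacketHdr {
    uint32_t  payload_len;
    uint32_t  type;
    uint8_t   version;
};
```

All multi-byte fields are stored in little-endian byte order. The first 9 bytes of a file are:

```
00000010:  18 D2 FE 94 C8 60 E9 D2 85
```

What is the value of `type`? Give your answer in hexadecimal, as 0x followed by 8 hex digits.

`type` follows `payload_len` (4 bytes), so it starts at byte offset 4 and occupies 4 bytes.
Bytes at offsets 4..7: C8 60 E9 D2.
Little-endian: lowest address holds the least-significant byte.
Reassemble most-significant byte first: D2 E9 60 C8 → 0xD2E960C8.

0xD2E960C8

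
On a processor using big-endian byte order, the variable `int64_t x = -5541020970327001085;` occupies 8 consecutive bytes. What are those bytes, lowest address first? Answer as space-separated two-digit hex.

B3 1A 56 C8 FA AB 38 03

Two's complement of -5541020970327001085 in 64 bits: 5541020970327001085 = 0x4CE5A9370554C7FD; invert → 0xB31A56C8FAAB3802; add 1 → 0xB31A56C8FAAB3803.
Split into bytes (most-significant first): B3 1A 56 C8 FA AB 38 03.
In big-endian order the high byte comes first in memory.
So the memory order matches the most-significant-first order: B3 1A 56 C8 FA AB 38 03.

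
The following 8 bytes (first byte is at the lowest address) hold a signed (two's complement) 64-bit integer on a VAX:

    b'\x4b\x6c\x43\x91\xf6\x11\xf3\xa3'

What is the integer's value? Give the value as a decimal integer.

In little-endian order the low byte comes first in memory.
Reassemble most-significant byte first: A3 F3 11 F6 91 43 6C 4B → 0xA3F311F691436C4B.
Top bit is set, so as a signed 64-bit value this is 0xA3F311F691436C4B − 2^64 = -6632938075489866677.

-6632938075489866677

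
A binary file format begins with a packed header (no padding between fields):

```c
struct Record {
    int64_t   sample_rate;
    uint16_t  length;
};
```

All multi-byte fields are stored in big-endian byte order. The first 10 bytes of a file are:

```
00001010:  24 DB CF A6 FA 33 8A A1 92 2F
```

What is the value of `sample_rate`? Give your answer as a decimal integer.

`sample_rate` is the first field, at byte offset 0, occupying 8 bytes.
Bytes at offsets 0..7: 24 DB CF A6 FA 33 8A A1.
In big-endian order the high byte comes first in memory.
The bytes are already most-significant first: 0x24DBCFA6FA338AA1.
0x24DBCFA6FA338AA1 = 2655944721334241953.

2655944721334241953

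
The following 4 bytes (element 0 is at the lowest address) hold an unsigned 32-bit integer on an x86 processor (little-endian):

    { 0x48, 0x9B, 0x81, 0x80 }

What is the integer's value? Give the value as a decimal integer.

2155977544

Little-endian: lowest address holds the least-significant byte.
Reassemble most-significant byte first: 80 81 9B 48 → 0x80819B48.
0x80819B48 = 2155977544.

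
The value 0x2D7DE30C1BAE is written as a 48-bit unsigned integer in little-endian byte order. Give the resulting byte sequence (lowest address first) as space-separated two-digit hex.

Split into bytes (most-significant first): 2D 7D E3 0C 1B AE.
Little-endian: lowest address holds the least-significant byte.
So at ascending addresses the bytes are AE 1B 0C E3 7D 2D.

AE 1B 0C E3 7D 2D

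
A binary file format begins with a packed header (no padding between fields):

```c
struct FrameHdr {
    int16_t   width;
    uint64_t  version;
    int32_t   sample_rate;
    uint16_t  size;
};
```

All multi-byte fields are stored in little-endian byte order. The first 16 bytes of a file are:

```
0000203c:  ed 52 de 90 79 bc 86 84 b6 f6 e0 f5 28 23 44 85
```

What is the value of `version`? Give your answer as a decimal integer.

17777542293314179294

`version` follows `width` (2 bytes), so it starts at byte offset 2 and occupies 8 bytes.
Bytes at offsets 2..9: DE 90 79 BC 86 84 B6 F6.
In little-endian order the low byte comes first in memory.
Reassemble most-significant byte first: F6 B6 84 86 BC 79 90 DE → 0xF6B68486BC7990DE.
0xF6B68486BC7990DE = 17777542293314179294.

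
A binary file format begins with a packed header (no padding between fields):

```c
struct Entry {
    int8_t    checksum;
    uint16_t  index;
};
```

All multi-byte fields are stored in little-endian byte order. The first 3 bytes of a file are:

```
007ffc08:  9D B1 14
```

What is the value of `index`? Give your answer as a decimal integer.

5297

`index` follows `checksum` (1 byte), so it starts at byte offset 1 and occupies 2 bytes.
Bytes at offsets 1..2: B1 14.
In little-endian order the low byte comes first in memory.
Reassemble most-significant byte first: 14 B1 → 0x14B1.
0x14B1 = 5297.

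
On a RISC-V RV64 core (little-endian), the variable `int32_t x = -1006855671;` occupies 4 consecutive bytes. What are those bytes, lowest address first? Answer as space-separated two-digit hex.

Two's complement of -1006855671 in 32 bits: 1006855671 = 0x3C0365F7; invert → 0xC3FC9A08; add 1 → 0xC3FC9A09.
Split into bytes (most-significant first): C3 FC 9A 09.
Little-endian: lowest address holds the least-significant byte.
So at ascending addresses the bytes are 09 9A FC C3.

09 9A FC C3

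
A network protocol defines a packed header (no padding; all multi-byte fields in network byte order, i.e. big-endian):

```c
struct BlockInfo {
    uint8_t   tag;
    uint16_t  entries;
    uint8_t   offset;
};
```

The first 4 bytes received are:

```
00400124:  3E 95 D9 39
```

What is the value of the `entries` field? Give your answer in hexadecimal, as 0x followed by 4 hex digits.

0x95D9

`entries` follows `tag` (1 byte), so it starts at byte offset 1 and occupies 2 bytes.
Bytes at offsets 1..2: 95 D9.
In big-endian order the high byte comes first in memory.
The bytes are already most-significant first: 0x95D9.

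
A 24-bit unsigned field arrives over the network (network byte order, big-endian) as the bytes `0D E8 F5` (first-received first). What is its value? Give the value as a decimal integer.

Big-endian: lowest address holds the most-significant byte.
The bytes are already most-significant first: 0x0DE8F5.
0x0DE8F5 = 911605.

911605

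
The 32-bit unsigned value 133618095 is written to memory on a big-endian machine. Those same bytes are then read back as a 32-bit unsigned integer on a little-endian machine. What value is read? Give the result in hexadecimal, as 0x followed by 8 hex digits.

0xAFD9F607

133618095 in 32-bit hexadecimal is 0x07F6D9AF.
Stored big-endian, the bytes at ascending addresses are 07 F6 D9 AF.
Read back as little-endian, the first byte is least significant, giving 0xAFD9F607.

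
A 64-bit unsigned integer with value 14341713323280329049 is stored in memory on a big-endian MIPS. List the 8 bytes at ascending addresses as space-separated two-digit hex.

14341713323280329049 in hexadecimal, padded to 64 bits, is 0xC7080048289C6959.
Split into bytes (most-significant first): C7 08 00 48 28 9C 69 59.
In big-endian order the high byte comes first in memory.
So the memory order matches the most-significant-first order: C7 08 00 48 28 9C 69 59.

C7 08 00 48 28 9C 69 59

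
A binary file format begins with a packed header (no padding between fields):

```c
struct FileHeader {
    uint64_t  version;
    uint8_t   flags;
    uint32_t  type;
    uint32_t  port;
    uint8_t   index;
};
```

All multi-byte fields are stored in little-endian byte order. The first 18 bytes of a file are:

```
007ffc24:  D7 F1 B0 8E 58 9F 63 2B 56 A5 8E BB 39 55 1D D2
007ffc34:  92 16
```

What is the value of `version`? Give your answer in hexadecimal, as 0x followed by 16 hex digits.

0x2B639F588EB0F1D7

`version` is the first field, at byte offset 0, occupying 8 bytes.
Bytes at offsets 0..7: D7 F1 B0 8E 58 9F 63 2B.
Little-endian stores the least-significant byte at the lowest address.
Reassemble most-significant byte first: 2B 63 9F 58 8E B0 F1 D7 → 0x2B639F588EB0F1D7.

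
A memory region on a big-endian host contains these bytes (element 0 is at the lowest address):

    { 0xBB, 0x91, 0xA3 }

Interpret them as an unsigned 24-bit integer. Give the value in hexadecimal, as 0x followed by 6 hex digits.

0xBB91A3

Big-endian: lowest address holds the most-significant byte.
The bytes are already most-significant first: 0xBB91A3.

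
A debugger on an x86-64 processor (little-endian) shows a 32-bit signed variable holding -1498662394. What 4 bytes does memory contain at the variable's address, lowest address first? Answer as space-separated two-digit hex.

Two's complement of -1498662394 in 32 bits: 1498662394 = 0x5953C5FA; invert → 0xA6AC3A05; add 1 → 0xA6AC3A06.
Split into bytes (most-significant first): A6 AC 3A 06.
In little-endian order the low byte comes first in memory.
So at ascending addresses the bytes are 06 3A AC A6.

06 3A AC A6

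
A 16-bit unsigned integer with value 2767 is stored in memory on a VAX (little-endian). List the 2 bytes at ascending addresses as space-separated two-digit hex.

CF 0A

2767 in hexadecimal, padded to 16 bits, is 0x0ACF.
Split into bytes (most-significant first): 0A CF.
In little-endian order the low byte comes first in memory.
So at ascending addresses the bytes are CF 0A.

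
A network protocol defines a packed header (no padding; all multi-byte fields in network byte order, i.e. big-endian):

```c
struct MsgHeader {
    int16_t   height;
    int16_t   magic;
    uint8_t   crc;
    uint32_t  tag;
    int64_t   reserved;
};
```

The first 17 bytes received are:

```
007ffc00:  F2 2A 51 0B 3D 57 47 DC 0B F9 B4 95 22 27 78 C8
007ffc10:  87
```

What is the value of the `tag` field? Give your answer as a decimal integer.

1464327179

`tag` follows `height` (2 B), `magic` (2 B), `crc` (1 B), so it starts at offset 2 + 2 + 1 = 5 and occupies 4 bytes.
Bytes at offsets 5..8: 57 47 DC 0B.
Big-endian stores the most-significant byte at the lowest address.
The bytes are already most-significant first: 0x5747DC0B.
0x5747DC0B = 1464327179.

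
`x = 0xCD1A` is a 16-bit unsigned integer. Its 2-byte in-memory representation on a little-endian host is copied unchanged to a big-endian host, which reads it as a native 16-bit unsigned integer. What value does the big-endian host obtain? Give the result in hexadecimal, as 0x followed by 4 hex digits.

Stored little-endian, the bytes at ascending addresses are 1A CD.
Read back as big-endian, the last byte is least significant, giving 0x1ACD.

0x1ACD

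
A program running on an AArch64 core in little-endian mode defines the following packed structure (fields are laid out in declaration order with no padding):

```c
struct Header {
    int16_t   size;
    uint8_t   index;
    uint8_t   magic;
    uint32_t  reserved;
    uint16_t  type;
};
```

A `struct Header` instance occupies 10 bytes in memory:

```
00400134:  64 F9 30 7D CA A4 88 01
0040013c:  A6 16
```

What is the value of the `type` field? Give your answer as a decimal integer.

5798

`type` follows `size` (2 B), `index` (1 B), `magic` (1 B), `reserved` (4 B), so it starts at offset 2 + 1 + 1 + 4 = 8 and occupies 2 bytes.
Bytes at offsets 8..9: A6 16.
Little-endian: lowest address holds the least-significant byte.
Reassemble most-significant byte first: 16 A6 → 0x16A6.
0x16A6 = 5798.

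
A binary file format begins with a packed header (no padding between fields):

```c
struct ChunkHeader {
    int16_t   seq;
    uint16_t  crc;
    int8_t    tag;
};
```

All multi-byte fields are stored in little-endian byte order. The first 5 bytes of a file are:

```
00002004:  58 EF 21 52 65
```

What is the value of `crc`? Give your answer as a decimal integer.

`crc` follows `seq` (2 bytes), so it starts at byte offset 2 and occupies 2 bytes.
Bytes at offsets 2..3: 21 52.
Little-endian: lowest address holds the least-significant byte.
Reassemble most-significant byte first: 52 21 → 0x5221.
0x5221 = 21025.

21025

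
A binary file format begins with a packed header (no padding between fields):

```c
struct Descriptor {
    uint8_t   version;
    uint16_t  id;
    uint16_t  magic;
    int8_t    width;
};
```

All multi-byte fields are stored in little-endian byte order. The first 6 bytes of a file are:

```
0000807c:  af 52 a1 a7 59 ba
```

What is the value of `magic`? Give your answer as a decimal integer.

`magic` follows `version` (1 B), `id` (2 B), so it starts at offset 1 + 2 = 3 and occupies 2 bytes.
Bytes at offsets 3..4: A7 59.
In little-endian order the low byte comes first in memory.
Reassemble most-significant byte first: 59 A7 → 0x59A7.
0x59A7 = 22951.

22951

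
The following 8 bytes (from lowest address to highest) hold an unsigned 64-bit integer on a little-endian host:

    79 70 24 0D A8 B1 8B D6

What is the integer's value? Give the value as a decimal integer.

15459645481212473465

Little-endian: lowest address holds the least-significant byte.
Reassemble most-significant byte first: D6 8B B1 A8 0D 24 70 79 → 0xD68BB1A80D247079.
0xD68BB1A80D247079 = 15459645481212473465.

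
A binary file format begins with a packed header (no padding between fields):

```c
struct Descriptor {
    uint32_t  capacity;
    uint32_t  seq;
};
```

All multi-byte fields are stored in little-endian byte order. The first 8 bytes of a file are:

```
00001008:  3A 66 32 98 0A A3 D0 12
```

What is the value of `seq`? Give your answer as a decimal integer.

`seq` follows `capacity` (4 bytes), so it starts at byte offset 4 and occupies 4 bytes.
Bytes at offsets 4..7: 0A A3 D0 12.
Little-endian stores the least-significant byte at the lowest address.
Reassemble most-significant byte first: 12 D0 A3 0A → 0x12D0A30A.
0x12D0A30A = 315663114.

315663114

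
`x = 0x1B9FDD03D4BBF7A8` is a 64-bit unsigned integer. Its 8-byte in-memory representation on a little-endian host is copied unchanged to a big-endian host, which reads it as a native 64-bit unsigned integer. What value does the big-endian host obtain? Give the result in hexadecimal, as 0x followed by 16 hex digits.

Stored little-endian, the bytes at ascending addresses are A8 F7 BB D4 03 DD 9F 1B.
Read back as big-endian, the last byte is least significant, giving 0xA8F7BBD403DD9F1B.

0xA8F7BBD403DD9F1B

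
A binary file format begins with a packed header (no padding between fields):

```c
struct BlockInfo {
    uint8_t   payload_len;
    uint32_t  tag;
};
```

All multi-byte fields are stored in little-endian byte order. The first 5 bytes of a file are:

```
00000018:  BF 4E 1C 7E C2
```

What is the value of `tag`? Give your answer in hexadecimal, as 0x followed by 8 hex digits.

`tag` follows `payload_len` (1 byte), so it starts at byte offset 1 and occupies 4 bytes.
Bytes at offsets 1..4: 4E 1C 7E C2.
Little-endian stores the least-significant byte at the lowest address.
Reassemble most-significant byte first: C2 7E 1C 4E → 0xC27E1C4E.

0xC27E1C4E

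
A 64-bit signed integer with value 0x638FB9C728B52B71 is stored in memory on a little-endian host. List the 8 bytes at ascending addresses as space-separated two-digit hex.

71 2B B5 28 C7 B9 8F 63

Split into bytes (most-significant first): 63 8F B9 C7 28 B5 2B 71.
In little-endian order the low byte comes first in memory.
So at ascending addresses the bytes are 71 2B B5 28 C7 B9 8F 63.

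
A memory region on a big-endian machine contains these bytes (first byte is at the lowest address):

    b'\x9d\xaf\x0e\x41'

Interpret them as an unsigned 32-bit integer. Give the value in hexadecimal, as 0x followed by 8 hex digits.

Big-endian stores the most-significant byte at the lowest address.
The bytes are already most-significant first: 0x9DAF0E41.

0x9DAF0E41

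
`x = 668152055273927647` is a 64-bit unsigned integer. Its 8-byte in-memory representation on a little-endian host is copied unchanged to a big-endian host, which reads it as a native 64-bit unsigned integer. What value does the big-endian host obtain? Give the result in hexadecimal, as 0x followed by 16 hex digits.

668152055273927647 in 64-bit hexadecimal is 0x0945C0C1168CB3DF.
Stored little-endian, the bytes at ascending addresses are DF B3 8C 16 C1 C0 45 09.
Read back as big-endian, the last byte is least significant, giving 0xDFB38C16C1C04509.

0xDFB38C16C1C04509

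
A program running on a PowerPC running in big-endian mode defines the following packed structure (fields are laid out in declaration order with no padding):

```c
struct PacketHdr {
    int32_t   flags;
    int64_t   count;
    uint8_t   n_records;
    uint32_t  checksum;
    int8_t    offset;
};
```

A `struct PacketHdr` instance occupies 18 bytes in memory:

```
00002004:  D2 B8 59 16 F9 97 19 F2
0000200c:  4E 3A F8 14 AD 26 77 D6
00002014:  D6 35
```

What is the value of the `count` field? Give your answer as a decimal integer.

`count` follows `flags` (4 bytes), so it starts at byte offset 4 and occupies 8 bytes.
Bytes at offsets 4..11: F9 97 19 F2 4E 3A F8 14.
Big-endian: lowest address holds the most-significant byte.
The bytes are already most-significant first: 0xF99719F24E3AF814.
Top bit is set, so as a signed 64-bit value this is 0xF99719F24E3AF814 − 2^64 = -461871908296919020.

-461871908296919020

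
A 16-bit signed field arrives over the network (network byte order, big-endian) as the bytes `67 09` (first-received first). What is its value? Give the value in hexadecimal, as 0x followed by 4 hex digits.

0x6709

Big-endian stores the most-significant byte at the lowest address.
The bytes are already most-significant first: 0x6709.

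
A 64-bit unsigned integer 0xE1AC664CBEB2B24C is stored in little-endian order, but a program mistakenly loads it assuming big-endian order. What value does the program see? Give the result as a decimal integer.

5526676223132347617

Stored little-endian, the bytes at ascending addresses are 4C B2 B2 BE 4C 66 AC E1.
Read back as big-endian, the last byte is least significant, giving 0x4CB2B2BE4C66ACE1.
0x4CB2B2BE4C66ACE1 = 5526676223132347617.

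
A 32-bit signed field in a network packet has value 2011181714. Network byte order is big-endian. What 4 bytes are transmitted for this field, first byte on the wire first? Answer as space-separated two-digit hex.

2011181714 in hexadecimal, padded to 32 bits, is 0x77E03292.
Split into bytes (most-significant first): 77 E0 32 92.
In big-endian order the high byte comes first in memory.
So the memory order matches the most-significant-first order: 77 E0 32 92.

77 E0 32 92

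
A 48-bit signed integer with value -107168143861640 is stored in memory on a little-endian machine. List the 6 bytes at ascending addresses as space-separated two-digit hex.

78 98 DA F8 87 9E

Two's complement of -107168143861640 in 48 bits: 107168143861640 = 0x617807256788; invert → 0x9E87F8DA9877; add 1 → 0x9E87F8DA9878.
Split into bytes (most-significant first): 9E 87 F8 DA 98 78.
In little-endian order the low byte comes first in memory.
So at ascending addresses the bytes are 78 98 DA F8 87 9E.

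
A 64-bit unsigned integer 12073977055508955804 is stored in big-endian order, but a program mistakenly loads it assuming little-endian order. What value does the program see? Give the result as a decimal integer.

11241781039152140199

12073977055508955804 in 64-bit hexadecimal is 0xA78F62294BD4029C.
Stored big-endian, the bytes at ascending addresses are A7 8F 62 29 4B D4 02 9C.
Read back as little-endian, the first byte is least significant, giving 0x9C02D44B29628FA7.
0x9C02D44B29628FA7 = 11241781039152140199.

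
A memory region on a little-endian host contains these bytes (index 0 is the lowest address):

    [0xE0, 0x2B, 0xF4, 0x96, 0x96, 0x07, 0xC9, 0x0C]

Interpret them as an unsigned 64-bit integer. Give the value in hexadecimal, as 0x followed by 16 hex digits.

0x0CC9079696F42BE0

In little-endian order the low byte comes first in memory.
Reassemble most-significant byte first: 0C C9 07 96 96 F4 2B E0 → 0x0CC9079696F42BE0.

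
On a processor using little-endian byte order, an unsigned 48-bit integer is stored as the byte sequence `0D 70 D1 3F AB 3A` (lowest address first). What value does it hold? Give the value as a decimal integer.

In little-endian order the low byte comes first in memory.
Reassemble most-significant byte first: 3A AB 3F D1 70 0D → 0x3AAB3FD1700D.
0x3AAB3FD1700D = 64507184508941.

64507184508941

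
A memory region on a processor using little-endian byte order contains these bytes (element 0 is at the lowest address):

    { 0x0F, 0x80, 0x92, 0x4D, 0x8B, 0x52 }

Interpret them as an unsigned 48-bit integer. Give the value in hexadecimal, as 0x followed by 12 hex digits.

0x528B4D92800F

Little-endian stores the least-significant byte at the lowest address.
Reassemble most-significant byte first: 52 8B 4D 92 80 0F → 0x528B4D92800F.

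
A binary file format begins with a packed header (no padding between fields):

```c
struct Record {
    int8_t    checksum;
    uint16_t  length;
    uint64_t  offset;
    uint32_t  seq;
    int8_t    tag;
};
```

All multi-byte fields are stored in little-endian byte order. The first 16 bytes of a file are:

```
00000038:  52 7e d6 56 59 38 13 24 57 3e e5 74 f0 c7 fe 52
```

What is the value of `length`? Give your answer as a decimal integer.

`length` follows `checksum` (1 byte), so it starts at byte offset 1 and occupies 2 bytes.
Bytes at offsets 1..2: 7E D6.
In little-endian order the low byte comes first in memory.
Reassemble most-significant byte first: D6 7E → 0xD67E.
0xD67E = 54910.

54910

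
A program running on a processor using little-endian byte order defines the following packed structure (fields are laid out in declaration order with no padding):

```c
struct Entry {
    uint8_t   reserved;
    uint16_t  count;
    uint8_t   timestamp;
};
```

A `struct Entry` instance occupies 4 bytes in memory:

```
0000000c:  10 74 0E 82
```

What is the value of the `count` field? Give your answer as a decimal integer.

`count` follows `reserved` (1 byte), so it starts at byte offset 1 and occupies 2 bytes.
Bytes at offsets 1..2: 74 0E.
In little-endian order the low byte comes first in memory.
Reassemble most-significant byte first: 0E 74 → 0x0E74.
0x0E74 = 3700.

3700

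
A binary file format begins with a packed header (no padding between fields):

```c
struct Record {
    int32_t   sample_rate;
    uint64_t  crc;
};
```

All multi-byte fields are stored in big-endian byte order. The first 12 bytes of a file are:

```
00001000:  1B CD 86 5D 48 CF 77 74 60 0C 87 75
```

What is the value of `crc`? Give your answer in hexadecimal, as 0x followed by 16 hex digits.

`crc` follows `sample_rate` (4 bytes), so it starts at byte offset 4 and occupies 8 bytes.
Bytes at offsets 4..11: 48 CF 77 74 60 0C 87 75.
Big-endian stores the most-significant byte at the lowest address.
The bytes are already most-significant first: 0x48CF7774600C8775.

0x48CF7774600C8775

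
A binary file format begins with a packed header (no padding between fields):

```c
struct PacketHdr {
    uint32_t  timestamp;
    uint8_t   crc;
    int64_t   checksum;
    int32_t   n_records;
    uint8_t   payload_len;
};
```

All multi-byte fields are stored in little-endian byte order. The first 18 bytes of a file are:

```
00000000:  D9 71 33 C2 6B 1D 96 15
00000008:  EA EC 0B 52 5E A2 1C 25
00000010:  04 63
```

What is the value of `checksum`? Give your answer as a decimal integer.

`checksum` follows `timestamp` (4 B), `crc` (1 B), so it starts at offset 4 + 1 = 5 and occupies 8 bytes.
Bytes at offsets 5..12: 1D 96 15 EA EC 0B 52 5E.
In little-endian order the low byte comes first in memory.
Reassemble most-significant byte first: 5E 52 0B EC EA 15 96 1D → 0x5E520BECEA15961D.
0x5E520BECEA15961D = 6796507899822970397.

6796507899822970397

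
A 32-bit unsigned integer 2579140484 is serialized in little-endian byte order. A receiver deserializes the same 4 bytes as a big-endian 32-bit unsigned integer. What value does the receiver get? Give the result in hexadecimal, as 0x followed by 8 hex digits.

2579140484 in 32-bit hexadecimal is 0x99BA8F84.
Stored little-endian, the bytes at ascending addresses are 84 8F BA 99.
Read back as big-endian, the last byte is least significant, giving 0x848FBA99.

0x848FBA99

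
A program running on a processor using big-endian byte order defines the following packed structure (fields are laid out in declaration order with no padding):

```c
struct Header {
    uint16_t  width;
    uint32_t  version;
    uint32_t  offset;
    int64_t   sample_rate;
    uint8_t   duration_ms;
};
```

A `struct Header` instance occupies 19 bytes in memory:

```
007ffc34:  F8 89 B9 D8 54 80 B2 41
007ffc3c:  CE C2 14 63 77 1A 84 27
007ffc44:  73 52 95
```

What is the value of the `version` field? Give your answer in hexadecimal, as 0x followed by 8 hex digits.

`version` follows `width` (2 bytes), so it starts at byte offset 2 and occupies 4 bytes.
Bytes at offsets 2..5: B9 D8 54 80.
Big-endian stores the most-significant byte at the lowest address.
The bytes are already most-significant first: 0xB9D85480.

0xB9D85480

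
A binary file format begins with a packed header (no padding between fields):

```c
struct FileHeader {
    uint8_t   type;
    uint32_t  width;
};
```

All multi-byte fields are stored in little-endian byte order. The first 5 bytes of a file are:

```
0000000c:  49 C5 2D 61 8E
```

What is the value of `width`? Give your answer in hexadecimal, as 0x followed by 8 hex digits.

`width` follows `type` (1 byte), so it starts at byte offset 1 and occupies 4 bytes.
Bytes at offsets 1..4: C5 2D 61 8E.
In little-endian order the low byte comes first in memory.
Reassemble most-significant byte first: 8E 61 2D C5 → 0x8E612DC5.

0x8E612DC5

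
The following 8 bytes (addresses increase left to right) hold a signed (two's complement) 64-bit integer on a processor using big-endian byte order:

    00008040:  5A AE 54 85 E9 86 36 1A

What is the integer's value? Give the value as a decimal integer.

Big-endian stores the most-significant byte at the lowest address.
The bytes are already most-significant first: 0x5AAE5485E986361A.
0x5AAE5485E986361A = 6534253043486438938.

6534253043486438938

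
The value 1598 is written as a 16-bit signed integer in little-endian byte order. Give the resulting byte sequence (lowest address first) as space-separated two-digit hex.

3E 06

1598 in hexadecimal, padded to 16 bits, is 0x063E.
Split into bytes (most-significant first): 06 3E.
In little-endian order the low byte comes first in memory.
So at ascending addresses the bytes are 3E 06.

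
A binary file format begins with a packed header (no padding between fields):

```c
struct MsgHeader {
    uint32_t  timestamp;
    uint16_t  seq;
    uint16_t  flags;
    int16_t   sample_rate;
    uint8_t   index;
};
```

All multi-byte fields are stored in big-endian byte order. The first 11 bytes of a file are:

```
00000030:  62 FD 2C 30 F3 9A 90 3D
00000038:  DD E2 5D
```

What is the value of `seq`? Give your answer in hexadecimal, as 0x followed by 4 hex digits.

`seq` follows `timestamp` (4 bytes), so it starts at byte offset 4 and occupies 2 bytes.
Bytes at offsets 4..5: F3 9A.
Big-endian stores the most-significant byte at the lowest address.
The bytes are already most-significant first: 0xF39A.

0xF39A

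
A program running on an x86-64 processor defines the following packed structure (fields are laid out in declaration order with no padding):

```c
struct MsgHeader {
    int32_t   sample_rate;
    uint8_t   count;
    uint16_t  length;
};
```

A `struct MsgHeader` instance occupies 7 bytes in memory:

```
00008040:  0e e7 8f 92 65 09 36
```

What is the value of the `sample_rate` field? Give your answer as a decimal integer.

`sample_rate` is the first field, at byte offset 0, occupying 4 bytes.
Bytes at offsets 0..3: 0E E7 8F 92.
In little-endian order the low byte comes first in memory.
Reassemble most-significant byte first: 92 8F E7 0E → 0x928FE70E.
Top bit is set, so as a signed 32-bit value this is 0x928FE70E − 2^32 = -1836062962.

-1836062962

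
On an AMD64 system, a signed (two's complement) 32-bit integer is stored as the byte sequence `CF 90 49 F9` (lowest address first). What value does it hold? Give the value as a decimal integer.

-112619313

Little-endian: lowest address holds the least-significant byte.
Reassemble most-significant byte first: F9 49 90 CF → 0xF94990CF.
Top bit is set, so as a signed 32-bit value this is 0xF94990CF − 2^32 = -112619313.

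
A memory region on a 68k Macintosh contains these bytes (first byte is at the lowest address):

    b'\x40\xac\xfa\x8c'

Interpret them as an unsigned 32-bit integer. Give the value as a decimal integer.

In big-endian order the high byte comes first in memory.
The bytes are already most-significant first: 0x40ACFA8C.
0x40ACFA8C = 1085078156.

1085078156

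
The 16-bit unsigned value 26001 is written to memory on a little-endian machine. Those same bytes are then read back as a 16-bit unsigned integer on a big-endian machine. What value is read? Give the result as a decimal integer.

37221

26001 in 16-bit hexadecimal is 0x6591.
Stored little-endian, the bytes at ascending addresses are 91 65.
Read back as big-endian, the last byte is least significant, giving 0x9165.
0x9165 = 37221.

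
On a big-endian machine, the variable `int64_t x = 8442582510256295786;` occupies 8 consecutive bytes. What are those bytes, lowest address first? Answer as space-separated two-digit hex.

8442582510256295786 in hexadecimal, padded to 64 bits, is 0x752A140FF6C08F6A.
Split into bytes (most-significant first): 75 2A 14 0F F6 C0 8F 6A.
In big-endian order the high byte comes first in memory.
So the memory order matches the most-significant-first order: 75 2A 14 0F F6 C0 8F 6A.

75 2A 14 0F F6 C0 8F 6A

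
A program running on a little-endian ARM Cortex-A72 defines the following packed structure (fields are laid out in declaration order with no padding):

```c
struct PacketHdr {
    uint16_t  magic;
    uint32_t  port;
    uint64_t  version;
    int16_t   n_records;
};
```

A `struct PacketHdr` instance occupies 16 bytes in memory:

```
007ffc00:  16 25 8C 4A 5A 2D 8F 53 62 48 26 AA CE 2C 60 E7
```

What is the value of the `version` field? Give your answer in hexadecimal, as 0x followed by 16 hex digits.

0x2CCEAA264862538F

`version` follows `magic` (2 B), `port` (4 B), so it starts at offset 2 + 4 = 6 and occupies 8 bytes.
Bytes at offsets 6..13: 8F 53 62 48 26 AA CE 2C.
Little-endian: lowest address holds the least-significant byte.
Reassemble most-significant byte first: 2C CE AA 26 48 62 53 8F → 0x2CCEAA264862538F.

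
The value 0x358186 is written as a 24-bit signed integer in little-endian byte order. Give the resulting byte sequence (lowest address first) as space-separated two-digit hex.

Split into bytes (most-significant first): 35 81 86.
Little-endian: lowest address holds the least-significant byte.
So at ascending addresses the bytes are 86 81 35.

86 81 35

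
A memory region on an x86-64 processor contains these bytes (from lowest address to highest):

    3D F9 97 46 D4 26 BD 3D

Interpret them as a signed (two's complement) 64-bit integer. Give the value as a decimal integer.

Little-endian stores the least-significant byte at the lowest address.
Reassemble most-significant byte first: 3D BD 26 D4 46 97 F9 3D → 0x3DBD26D44697F93D.
0x3DBD26D44697F93D = 4448754700071205181.

4448754700071205181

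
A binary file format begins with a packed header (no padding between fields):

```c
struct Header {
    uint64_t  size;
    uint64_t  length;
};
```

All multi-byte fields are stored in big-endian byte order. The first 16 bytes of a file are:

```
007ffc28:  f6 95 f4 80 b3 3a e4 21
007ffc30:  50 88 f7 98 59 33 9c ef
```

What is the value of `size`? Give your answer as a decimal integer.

`size` is the first field, at byte offset 0, occupying 8 bytes.
Bytes at offsets 0..7: F6 95 F4 80 B3 3A E4 21.
Big-endian stores the most-significant byte at the lowest address.
The bytes are already most-significant first: 0xF695F480B33AE421.
0xF695F480B33AE421 = 17768376738460132385.

17768376738460132385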